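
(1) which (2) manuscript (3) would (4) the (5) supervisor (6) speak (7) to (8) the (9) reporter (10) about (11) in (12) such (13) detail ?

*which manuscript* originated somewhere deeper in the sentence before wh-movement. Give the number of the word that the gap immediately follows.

Pre-movement form: The supervisor would speak to the reporter about which manuscript in such detail.
The filler 'which manuscript' is interpreted as the object of the preposition 'about'. It moves to the left edge, and the trace sits right after 'about':
Which manuscript would the supervisor speak to the reporter about ___ in such detail?
'about' is word 10.

10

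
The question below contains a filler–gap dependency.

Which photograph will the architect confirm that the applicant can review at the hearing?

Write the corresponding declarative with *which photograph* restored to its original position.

The filler 'which photograph' is interpreted as the direct object of 'review'. Fronting leaves a gap immediately after 'review':
Which photograph will the architect confirm that the applicant can review ___ at the hearing?

The architect will confirm that the applicant can review which photograph at the hearing.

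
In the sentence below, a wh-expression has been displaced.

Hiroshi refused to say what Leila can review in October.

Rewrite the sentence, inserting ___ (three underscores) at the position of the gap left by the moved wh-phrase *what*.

In situ: Leila can review what in October.
'what' is the direct object of 'review'. The gap is right after 'review'.

Hiroshi refused to say what Leila can review ___ in October.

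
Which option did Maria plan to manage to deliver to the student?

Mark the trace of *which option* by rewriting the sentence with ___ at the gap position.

Which option did Maria plan to manage to deliver ___ to the student?

Before movement: Maria did plan to manage to deliver which option to the student.
'which option' is the direct object of 'deliver'. The gap is right after 'deliver'.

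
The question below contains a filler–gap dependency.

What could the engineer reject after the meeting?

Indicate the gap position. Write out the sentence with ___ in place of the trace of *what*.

What could the engineer reject ___ after the meeting?

Underlying clause: The engineer could reject what after the meeting.
'what' is the direct object of 'reject'. The gap is right after 'reject'.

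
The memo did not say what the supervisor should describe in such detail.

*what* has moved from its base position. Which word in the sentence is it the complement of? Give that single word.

describe

Underlying clause: The supervisor should describe what in such detail.
'what' functions as the direct object of 'describe'. It moves to the left edge, and the trace sits right after 'describe':
The memo did not say what the supervisor should describe ___ in such detail.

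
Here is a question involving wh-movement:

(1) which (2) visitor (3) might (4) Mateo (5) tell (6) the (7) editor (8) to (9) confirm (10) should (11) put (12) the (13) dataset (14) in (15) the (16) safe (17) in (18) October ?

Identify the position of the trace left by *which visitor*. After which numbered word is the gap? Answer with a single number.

Underlying clause: Mateo might tell the editor to confirm which visitor should put the dataset in the safe in October.
The filler 'which visitor' is interpreted as the subject of the clause embedded under 'confirm'. Fronting leaves a gap immediately after 'confirm':
Which visitor might Mateo tell the editor to confirm ___ should put the dataset in the safe in October?
'confirm' is word 9.

9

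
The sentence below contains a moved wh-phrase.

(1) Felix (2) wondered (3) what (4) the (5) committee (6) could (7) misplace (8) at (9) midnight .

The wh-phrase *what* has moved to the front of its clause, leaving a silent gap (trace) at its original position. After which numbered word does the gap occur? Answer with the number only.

In situ: The committee could misplace what at midnight.
'what' functions as the direct object of 'misplace'. Wh-movement fronts it, leaving a gap right after 'misplace':
Felix wondered what the committee could misplace ___ at midnight.
'misplace' is word 7.

7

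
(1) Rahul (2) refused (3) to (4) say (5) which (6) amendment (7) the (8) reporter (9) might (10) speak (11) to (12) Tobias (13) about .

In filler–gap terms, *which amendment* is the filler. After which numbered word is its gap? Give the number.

In situ: The reporter might speak to Tobias about which amendment.
The filler 'which amendment' is interpreted as the object of the preposition 'about'. Wh-movement fronts it, leaving a gap right after 'about':
Rahul refused to say which amendment the reporter might speak to Tobias about ___.
'about' is word 13.

13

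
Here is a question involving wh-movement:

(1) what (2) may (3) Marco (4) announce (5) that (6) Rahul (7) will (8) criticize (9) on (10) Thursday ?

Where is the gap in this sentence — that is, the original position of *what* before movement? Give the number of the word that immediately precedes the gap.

8

Pre-movement form: Marco may announce that Rahul will criticize what on Thursday.
'what' is the direct object of 'criticize'. Wh-movement fronts it, leaving a gap right after 'criticize':
What may Marco announce that Rahul will criticize ___ on Thursday?
'criticize' is word 8.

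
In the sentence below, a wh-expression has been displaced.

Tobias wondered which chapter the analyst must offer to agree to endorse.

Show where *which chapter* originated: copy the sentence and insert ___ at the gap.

Tobias wondered which chapter the analyst must offer to agree to endorse ___.

Pre-movement form: The analyst must offer to agree to endorse which chapter.
'which chapter' is the direct object of 'endorse'. The gap is right after 'endorse'.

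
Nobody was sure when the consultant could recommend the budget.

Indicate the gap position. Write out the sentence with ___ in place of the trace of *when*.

Nobody was sure when the consultant could recommend the budget ___.

Pre-movement form: The consultant could recommend the budget when.
'when' is the temporal adjunct. The gap is right after 'budget'.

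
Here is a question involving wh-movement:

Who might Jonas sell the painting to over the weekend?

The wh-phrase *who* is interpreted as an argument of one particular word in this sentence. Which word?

In situ: Jonas might sell the painting to who over the weekend.
'who' is the object of the preposition 'to' (recipient of 'sell'). Fronting leaves a gap immediately after 'to':
Who might Jonas sell the painting to ___ over the weekend?

to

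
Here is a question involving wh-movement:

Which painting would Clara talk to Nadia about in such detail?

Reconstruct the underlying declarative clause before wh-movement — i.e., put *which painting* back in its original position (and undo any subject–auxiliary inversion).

'which painting' functions as the object of the preposition 'about'. It moves to the left edge, and the trace sits right after 'about':
Which painting would Clara talk to Nadia about ___ in such detail?

Clara would talk to Nadia about which painting in such detail.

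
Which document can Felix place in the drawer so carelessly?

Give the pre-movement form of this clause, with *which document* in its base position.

'which document' functions as the direct object of 'place'. Fronting leaves a gap immediately after 'place':
Which document can Felix place ___ in the drawer so carelessly?

Felix can place which document in the drawer so carelessly.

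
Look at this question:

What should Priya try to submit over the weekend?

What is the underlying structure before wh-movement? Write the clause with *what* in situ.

'what' functions as the direct object of 'submit'. It moves to the left edge, and the trace sits right after 'submit':
What should Priya try to submit ___ over the weekend?

Priya should try to submit what over the weekend.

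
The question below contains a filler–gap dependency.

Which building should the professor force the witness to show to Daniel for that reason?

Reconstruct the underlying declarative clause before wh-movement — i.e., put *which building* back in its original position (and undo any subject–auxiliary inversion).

The professor should force the witness to show which building to Daniel for that reason.

'which building' is the direct object of 'show'. Fronting leaves a gap immediately after 'show':
Which building should the professor force the witness to show ___ to Daniel for that reason?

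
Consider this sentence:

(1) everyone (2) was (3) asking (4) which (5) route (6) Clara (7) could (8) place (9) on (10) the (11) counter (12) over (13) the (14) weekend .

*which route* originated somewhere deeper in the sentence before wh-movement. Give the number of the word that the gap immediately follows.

8

Before movement: Clara could place which route on the counter over the weekend.
'which route' functions as the direct object of 'place'. Fronting leaves a gap immediately after 'place':
Everyone was asking which route Clara could place ___ on the counter over the weekend.
'place' is word 8.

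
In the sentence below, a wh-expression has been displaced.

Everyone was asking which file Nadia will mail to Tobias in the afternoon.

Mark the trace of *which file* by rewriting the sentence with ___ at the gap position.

Pre-movement form: Nadia will mail which file to Tobias in the afternoon.
The filler 'which file' is interpreted as the direct object of 'mail'. The gap is right after 'mail'.

Everyone was asking which file Nadia will mail ___ to Tobias in the afternoon.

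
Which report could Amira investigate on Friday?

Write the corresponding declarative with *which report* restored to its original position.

'which report' functions as the direct object of 'investigate'. Fronting leaves a gap immediately after 'investigate':
Which report could Amira investigate ___ on Friday?

Amira could investigate which report on Friday.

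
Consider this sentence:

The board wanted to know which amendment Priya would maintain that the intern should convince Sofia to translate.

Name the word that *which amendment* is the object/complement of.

Pre-movement form: Priya would maintain that the intern should convince Sofia to translate which amendment.
'which amendment' is the direct object of 'translate'. Fronting leaves a gap immediately after 'translate':
The board wanted to know which amendment Priya would maintain that the intern should convince Sofia to translate ___.

translate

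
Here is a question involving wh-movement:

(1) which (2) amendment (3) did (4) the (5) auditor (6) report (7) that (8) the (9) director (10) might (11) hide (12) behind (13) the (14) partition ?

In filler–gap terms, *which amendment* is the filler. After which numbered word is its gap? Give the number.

11

Underlying clause: The auditor did report that the director might hide which amendment behind the partition.
'which amendment' functions as the direct object of 'hide'. It moves to the left edge, and the trace sits right after 'hide':
Which amendment did the auditor report that the director might hide ___ behind the partition?
'hide' is word 11.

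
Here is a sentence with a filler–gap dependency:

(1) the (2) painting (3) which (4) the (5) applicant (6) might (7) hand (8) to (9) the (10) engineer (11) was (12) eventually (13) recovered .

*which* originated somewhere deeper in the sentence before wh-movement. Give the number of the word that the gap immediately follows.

7

'which' functions as the direct object of 'hand'. Fronting leaves a gap immediately after 'hand':
The painting which the applicant might hand ___ to the engineer was eventually recovered.
'hand' is word 7.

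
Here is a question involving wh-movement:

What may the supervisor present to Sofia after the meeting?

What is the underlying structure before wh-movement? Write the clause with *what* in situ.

The supervisor may present what to Sofia after the meeting.

'what' functions as the direct object of 'present'. Fronting leaves a gap immediately after 'present':
What may the supervisor present ___ to Sofia after the meeting?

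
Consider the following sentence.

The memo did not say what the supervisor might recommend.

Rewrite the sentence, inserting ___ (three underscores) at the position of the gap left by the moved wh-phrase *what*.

Before movement: The supervisor might recommend what.
'what' is the direct object of 'recommend'. The gap is right after 'recommend'.

The memo did not say what the supervisor might recommend ___.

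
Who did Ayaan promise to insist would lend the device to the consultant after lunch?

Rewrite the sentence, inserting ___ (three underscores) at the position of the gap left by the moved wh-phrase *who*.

Who did Ayaan promise to insist ___ would lend the device to the consultant after lunch?

Pre-movement form: Ayaan did promise to insist who would lend the device to the consultant after lunch.
'who' is the subject of the clause embedded under 'insist'. The gap is right after 'insist'.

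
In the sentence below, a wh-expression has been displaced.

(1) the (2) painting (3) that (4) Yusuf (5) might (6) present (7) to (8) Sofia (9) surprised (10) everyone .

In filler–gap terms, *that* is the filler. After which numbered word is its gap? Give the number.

6

'that' is the direct object of 'present'. It moves to the left edge, and the trace sits right after 'present':
The painting that Yusuf might present ___ to Sofia surprised everyone.
'present' is word 6.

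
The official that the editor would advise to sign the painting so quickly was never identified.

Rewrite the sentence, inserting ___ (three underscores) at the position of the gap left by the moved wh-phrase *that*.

The official that the editor would advise ___ to sign the painting so quickly was never identified.

'that' functions as the direct object of 'advise'. The gap is right after 'advise'.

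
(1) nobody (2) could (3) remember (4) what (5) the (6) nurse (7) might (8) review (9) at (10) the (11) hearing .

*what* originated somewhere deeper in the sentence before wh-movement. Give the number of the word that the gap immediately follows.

Before movement: The nurse might review what at the hearing.
'what' is the direct object of 'review'. Wh-movement fronts it, leaving a gap right after 'review':
Nobody could remember what the nurse might review ___ at the hearing.
'review' is word 8.

8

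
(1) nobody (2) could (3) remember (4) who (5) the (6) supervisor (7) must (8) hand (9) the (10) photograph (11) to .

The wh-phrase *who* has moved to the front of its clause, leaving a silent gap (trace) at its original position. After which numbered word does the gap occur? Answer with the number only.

11

Pre-movement form: The supervisor must hand the photograph to who.
'who' functions as the object of the preposition 'to' (recipient of 'hand'). Wh-movement fronts it, leaving a gap right after 'to':
Nobody could remember who the supervisor must hand the photograph to ___.
'to' is word 11.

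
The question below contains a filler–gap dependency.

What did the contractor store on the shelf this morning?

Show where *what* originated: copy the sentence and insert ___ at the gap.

Before movement: The contractor did store what on the shelf this morning.
'what' functions as the direct object of 'store'. The gap is right after 'store'.

What did the contractor store ___ on the shelf this morning?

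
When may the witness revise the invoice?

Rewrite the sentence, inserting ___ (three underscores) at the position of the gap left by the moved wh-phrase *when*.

Before movement: The witness may revise the invoice when.
The filler 'when' is interpreted as the temporal adjunct. The gap is right after 'invoice'.

When may the witness revise the invoice ___?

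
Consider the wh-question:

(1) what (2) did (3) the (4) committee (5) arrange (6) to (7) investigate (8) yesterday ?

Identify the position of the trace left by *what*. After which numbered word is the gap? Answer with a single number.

In situ: The committee did arrange to investigate what yesterday.
The filler 'what' is interpreted as the direct object of 'investigate'. Wh-movement fronts it, leaving a gap right after 'investigate':
What did the committee arrange to investigate ___ yesterday?
'investigate' is word 7.

7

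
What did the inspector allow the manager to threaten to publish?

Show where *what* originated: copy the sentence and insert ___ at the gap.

What did the inspector allow the manager to threaten to publish ___?

Before movement: The inspector did allow the manager to threaten to publish what.
'what' functions as the direct object of 'publish'. The gap is right after 'publish'.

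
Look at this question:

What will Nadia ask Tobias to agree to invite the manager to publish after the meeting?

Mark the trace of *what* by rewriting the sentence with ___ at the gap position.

Pre-movement form: Nadia will ask Tobias to agree to invite the manager to publish what after the meeting.
The filler 'what' is interpreted as the direct object of 'publish'. The gap is right after 'publish'.

What will Nadia ask Tobias to agree to invite the manager to publish ___ after the meeting?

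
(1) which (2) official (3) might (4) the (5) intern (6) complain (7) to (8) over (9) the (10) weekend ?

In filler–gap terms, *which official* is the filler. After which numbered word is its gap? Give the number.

7

Underlying clause: The intern might complain to which official over the weekend.
'which official' functions as the object of the preposition 'to'. Fronting leaves a gap immediately after 'to':
Which official might the intern complain to ___ over the weekend?
'to' is word 7.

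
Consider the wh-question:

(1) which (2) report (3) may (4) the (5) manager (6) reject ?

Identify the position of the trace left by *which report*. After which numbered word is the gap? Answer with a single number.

6

Pre-movement form: The manager may reject which report.
'which report' is the direct object of 'reject'. Wh-movement fronts it, leaving a gap right after 'reject':
Which report may the manager reject ___?
'reject' is word 6.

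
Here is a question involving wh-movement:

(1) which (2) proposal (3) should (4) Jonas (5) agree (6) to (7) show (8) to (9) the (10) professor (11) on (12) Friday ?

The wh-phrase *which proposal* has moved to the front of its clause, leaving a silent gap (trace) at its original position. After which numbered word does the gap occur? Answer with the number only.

Underlying clause: Jonas should agree to show which proposal to the professor on Friday.
'which proposal' is the direct object of 'show'. Wh-movement fronts it, leaving a gap right after 'show':
Which proposal should Jonas agree to show ___ to the professor on Friday?
'show' is word 7.

7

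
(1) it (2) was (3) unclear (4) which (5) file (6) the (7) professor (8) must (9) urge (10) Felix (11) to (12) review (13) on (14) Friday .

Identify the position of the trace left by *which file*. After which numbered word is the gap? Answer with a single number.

12

Before movement: The professor must urge Felix to review which file on Friday.
The filler 'which file' is interpreted as the direct object of 'review'. It moves to the left edge, and the trace sits right after 'review':
It was unclear which file the professor must urge Felix to review ___ on Friday.
'review' is word 12.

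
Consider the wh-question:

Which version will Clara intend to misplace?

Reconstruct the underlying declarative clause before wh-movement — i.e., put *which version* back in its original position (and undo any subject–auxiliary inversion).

Clara will intend to misplace which version.

The filler 'which version' is interpreted as the direct object of 'misplace'. It moves to the left edge, and the trace sits right after 'misplace':
Which version will Clara intend to misplace ___?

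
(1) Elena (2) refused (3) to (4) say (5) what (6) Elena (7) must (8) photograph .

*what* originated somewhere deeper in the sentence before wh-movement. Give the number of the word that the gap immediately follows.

Pre-movement form: Elena must photograph what.
The filler 'what' is interpreted as the direct object of 'photograph'. Fronting leaves a gap immediately after 'photograph':
Elena refused to say what Elena must photograph ___.
'photograph' is word 8.

8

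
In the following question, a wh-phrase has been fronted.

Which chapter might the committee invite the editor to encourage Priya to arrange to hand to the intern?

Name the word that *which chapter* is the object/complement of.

Pre-movement form: The committee might invite the editor to encourage Priya to arrange to hand which chapter to the intern.
The filler 'which chapter' is interpreted as the direct object of 'hand'. Wh-movement fronts it, leaving a gap right after 'hand':
Which chapter might the committee invite the editor to encourage Priya to arrange to hand ___ to the intern?

hand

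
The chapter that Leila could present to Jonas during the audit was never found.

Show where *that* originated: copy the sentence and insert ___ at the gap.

The chapter that Leila could present ___ to Jonas during the audit was never found.

'that' is the direct object of 'present'. The gap is right after 'present'.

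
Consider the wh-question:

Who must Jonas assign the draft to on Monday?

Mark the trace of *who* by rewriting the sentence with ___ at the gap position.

In situ: Jonas must assign the draft to who on Monday.
'who' is the object of the preposition 'to' (recipient of 'assign'). The gap is right after 'to'.

Who must Jonas assign the draft to ___ on Monday?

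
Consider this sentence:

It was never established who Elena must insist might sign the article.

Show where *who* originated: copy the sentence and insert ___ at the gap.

It was never established who Elena must insist ___ might sign the article.

Before movement: Elena must insist who might sign the article.
'who' functions as the subject of the clause embedded under 'insist'. The gap is right after 'insist'.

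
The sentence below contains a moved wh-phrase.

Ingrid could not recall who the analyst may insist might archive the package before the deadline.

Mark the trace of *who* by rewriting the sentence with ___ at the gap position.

Pre-movement form: The analyst may insist who might archive the package before the deadline.
'who' is the subject of the clause embedded under 'insist'. The gap is right after 'insist'.

Ingrid could not recall who the analyst may insist ___ might archive the package before the deadline.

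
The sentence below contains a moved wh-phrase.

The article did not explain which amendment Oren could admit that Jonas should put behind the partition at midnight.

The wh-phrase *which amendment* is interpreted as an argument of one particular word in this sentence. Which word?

Before movement: Oren could admit that Jonas should put which amendment behind the partition at midnight.
'which amendment' is the direct object of 'put'. Fronting leaves a gap immediately after 'put':
The article did not explain which amendment Oren could admit that Jonas should put ___ behind the partition at midnight.

put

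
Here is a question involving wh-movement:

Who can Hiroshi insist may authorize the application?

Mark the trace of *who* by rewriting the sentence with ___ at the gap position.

Before movement: Hiroshi can insist who may authorize the application.
'who' is the subject of the clause embedded under 'insist'. The gap is right after 'insist'.

Who can Hiroshi insist ___ may authorize the application?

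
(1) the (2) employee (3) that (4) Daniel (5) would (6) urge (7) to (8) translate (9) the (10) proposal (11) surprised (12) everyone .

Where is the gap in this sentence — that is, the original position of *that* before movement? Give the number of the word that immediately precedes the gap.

6

'that' functions as the direct object of 'urge'. Wh-movement fronts it, leaving a gap right after 'urge':
The employee that Daniel would urge ___ to translate the proposal surprised everyone.
'urge' is word 6.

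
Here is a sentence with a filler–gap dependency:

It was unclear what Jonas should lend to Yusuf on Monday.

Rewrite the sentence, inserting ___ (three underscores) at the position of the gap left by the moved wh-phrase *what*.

It was unclear what Jonas should lend ___ to Yusuf on Monday.

In situ: Jonas should lend what to Yusuf on Monday.
'what' is the direct object of 'lend'. The gap is right after 'lend'.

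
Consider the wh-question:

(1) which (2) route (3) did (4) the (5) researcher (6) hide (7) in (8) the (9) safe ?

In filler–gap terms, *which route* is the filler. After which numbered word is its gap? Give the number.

Underlying clause: The researcher did hide which route in the safe.
The filler 'which route' is interpreted as the direct object of 'hide'. Fronting leaves a gap immediately after 'hide':
Which route did the researcher hide ___ in the safe?
'hide' is word 6.

6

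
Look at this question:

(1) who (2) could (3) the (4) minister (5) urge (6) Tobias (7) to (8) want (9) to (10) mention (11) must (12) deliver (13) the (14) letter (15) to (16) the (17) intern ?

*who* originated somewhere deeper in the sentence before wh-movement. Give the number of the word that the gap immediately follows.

10

Underlying clause: The minister could urge Tobias to want to mention who must deliver the letter to the intern.
'who' functions as the subject of the clause embedded under 'mention'. Fronting leaves a gap immediately after 'mention':
Who could the minister urge Tobias to want to mention ___ must deliver the letter to the intern?
'mention' is word 10.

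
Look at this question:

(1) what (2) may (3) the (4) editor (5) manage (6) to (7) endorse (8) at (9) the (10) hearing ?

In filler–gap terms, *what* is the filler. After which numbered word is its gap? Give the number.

Underlying clause: The editor may manage to endorse what at the hearing.
'what' functions as the direct object of 'endorse'. Fronting leaves a gap immediately after 'endorse':
What may the editor manage to endorse ___ at the hearing?
'endorse' is word 7.

7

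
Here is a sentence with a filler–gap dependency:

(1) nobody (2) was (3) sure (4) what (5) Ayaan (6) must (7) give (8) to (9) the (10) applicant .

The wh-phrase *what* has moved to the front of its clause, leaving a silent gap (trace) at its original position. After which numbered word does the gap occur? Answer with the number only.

In situ: Ayaan must give what to the applicant.
'what' is the direct object of 'give'. Fronting leaves a gap immediately after 'give':
Nobody was sure what Ayaan must give ___ to the applicant.
'give' is word 7.

7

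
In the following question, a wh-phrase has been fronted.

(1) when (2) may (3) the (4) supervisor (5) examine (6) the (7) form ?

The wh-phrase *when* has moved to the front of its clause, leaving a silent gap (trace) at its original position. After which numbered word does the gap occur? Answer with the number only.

7

Pre-movement form: The supervisor may examine the form when.
'when' is the temporal adjunct. Wh-movement fronts it, leaving a gap right after 'form':
When may the supervisor examine the form ___?
'form' is word 7.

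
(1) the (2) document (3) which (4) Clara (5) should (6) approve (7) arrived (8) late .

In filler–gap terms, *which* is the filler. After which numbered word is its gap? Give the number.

'which' is the direct object of 'approve'. Fronting leaves a gap immediately after 'approve':
The document which Clara should approve ___ arrived late.
'approve' is word 6.

6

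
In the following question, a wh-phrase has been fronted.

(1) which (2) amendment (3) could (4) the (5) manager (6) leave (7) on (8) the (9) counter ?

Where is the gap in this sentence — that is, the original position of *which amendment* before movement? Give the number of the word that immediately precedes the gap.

Before movement: The manager could leave which amendment on the counter.
'which amendment' is the direct object of 'leave'. It moves to the left edge, and the trace sits right after 'leave':
Which amendment could the manager leave ___ on the counter?
'leave' is word 6.

6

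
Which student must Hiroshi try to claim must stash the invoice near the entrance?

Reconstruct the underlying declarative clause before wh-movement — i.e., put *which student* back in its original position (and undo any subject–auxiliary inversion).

The filler 'which student' is interpreted as the subject of the clause embedded under 'claim'. It moves to the left edge, and the trace sits right after 'claim':
Which student must Hiroshi try to claim ___ must stash the invoice near the entrance?

Hiroshi must try to claim which student must stash the invoice near the entrance.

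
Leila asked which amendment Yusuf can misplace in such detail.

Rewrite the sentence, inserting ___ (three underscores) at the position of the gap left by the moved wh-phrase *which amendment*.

Leila asked which amendment Yusuf can misplace ___ in such detail.

Underlying clause: Yusuf can misplace which amendment in such detail.
'which amendment' is the direct object of 'misplace'. The gap is right after 'misplace'.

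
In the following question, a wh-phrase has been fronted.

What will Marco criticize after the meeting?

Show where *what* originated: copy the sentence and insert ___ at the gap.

What will Marco criticize ___ after the meeting?

Underlying clause: Marco will criticize what after the meeting.
'what' is the direct object of 'criticize'. The gap is right after 'criticize'.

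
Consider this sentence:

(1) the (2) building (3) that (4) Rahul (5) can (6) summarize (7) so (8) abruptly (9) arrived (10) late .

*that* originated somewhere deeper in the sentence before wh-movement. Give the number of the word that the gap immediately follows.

6

'that' functions as the direct object of 'summarize'. It moves to the left edge, and the trace sits right after 'summarize':
The building that Rahul can summarize ___ so abruptly arrived late.
'summarize' is word 6.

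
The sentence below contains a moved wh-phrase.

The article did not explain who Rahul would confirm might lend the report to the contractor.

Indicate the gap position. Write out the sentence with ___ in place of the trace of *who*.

The article did not explain who Rahul would confirm ___ might lend the report to the contractor.

In situ: Rahul would confirm who might lend the report to the contractor.
'who' functions as the subject of the clause embedded under 'confirm'. The gap is right after 'confirm'.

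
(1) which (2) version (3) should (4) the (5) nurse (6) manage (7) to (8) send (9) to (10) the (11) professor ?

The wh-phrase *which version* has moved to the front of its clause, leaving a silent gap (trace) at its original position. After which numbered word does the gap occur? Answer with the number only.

8

Before movement: The nurse should manage to send which version to the professor.
'which version' functions as the direct object of 'send'. Fronting leaves a gap immediately after 'send':
Which version should the nurse manage to send ___ to the professor?
'send' is word 8.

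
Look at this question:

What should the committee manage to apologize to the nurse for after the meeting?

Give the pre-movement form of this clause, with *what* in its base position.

The committee should manage to apologize to the nurse for what after the meeting.

The filler 'what' is interpreted as the object of the preposition 'for'. It moves to the left edge, and the trace sits right after 'for':
What should the committee manage to apologize to the nurse for ___ after the meeting?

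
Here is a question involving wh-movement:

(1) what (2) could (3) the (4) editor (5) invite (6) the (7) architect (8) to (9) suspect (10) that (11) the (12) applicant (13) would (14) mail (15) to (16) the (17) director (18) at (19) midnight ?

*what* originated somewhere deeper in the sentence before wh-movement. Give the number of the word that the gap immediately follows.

In situ: The editor could invite the architect to suspect that the applicant would mail what to the director at midnight.
'what' functions as the direct object of 'mail'. Fronting leaves a gap immediately after 'mail':
What could the editor invite the architect to suspect that the applicant would mail ___ to the director at midnight?
'mail' is word 14.

14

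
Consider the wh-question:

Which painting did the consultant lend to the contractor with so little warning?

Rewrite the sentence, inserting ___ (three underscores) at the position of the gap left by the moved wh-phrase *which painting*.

Pre-movement form: The consultant did lend which painting to the contractor with so little warning.
'which painting' functions as the direct object of 'lend'. The gap is right after 'lend'.

Which painting did the consultant lend ___ to the contractor with so little warning?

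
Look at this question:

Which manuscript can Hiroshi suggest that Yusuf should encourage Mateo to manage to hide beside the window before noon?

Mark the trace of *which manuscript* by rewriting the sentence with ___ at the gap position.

In situ: Hiroshi can suggest that Yusuf should encourage Mateo to manage to hide which manuscript beside the window before noon.
'which manuscript' is the direct object of 'hide'. The gap is right after 'hide'.

Which manuscript can Hiroshi suggest that Yusuf should encourage Mateo to manage to hide ___ beside the window before noon?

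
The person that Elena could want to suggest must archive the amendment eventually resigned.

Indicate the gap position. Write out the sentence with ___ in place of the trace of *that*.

The person that Elena could want to suggest ___ must archive the amendment eventually resigned.

'that' is the subject of the clause embedded under 'suggest'. The gap is right after 'suggest'.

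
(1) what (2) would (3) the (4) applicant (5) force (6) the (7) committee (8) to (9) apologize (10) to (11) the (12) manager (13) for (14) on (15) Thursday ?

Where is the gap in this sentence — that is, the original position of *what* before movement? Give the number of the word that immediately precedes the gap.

In situ: The applicant would force the committee to apologize to the manager for what on Thursday.
'what' functions as the object of the preposition 'for'. Wh-movement fronts it, leaving a gap right after 'for':
What would the applicant force the committee to apologize to the manager for ___ on Thursday?
'for' is word 13.

13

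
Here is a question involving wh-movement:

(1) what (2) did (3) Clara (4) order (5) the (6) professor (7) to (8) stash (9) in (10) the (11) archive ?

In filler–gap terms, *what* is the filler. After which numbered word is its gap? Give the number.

8

Pre-movement form: Clara did order the professor to stash what in the archive.
'what' is the direct object of 'stash'. It moves to the left edge, and the trace sits right after 'stash':
What did Clara order the professor to stash ___ in the archive?
'stash' is word 8.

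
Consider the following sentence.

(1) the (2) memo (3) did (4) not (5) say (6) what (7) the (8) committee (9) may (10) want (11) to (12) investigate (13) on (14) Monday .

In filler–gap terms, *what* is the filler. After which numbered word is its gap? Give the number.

12

Before movement: The committee may want to investigate what on Monday.
'what' is the direct object of 'investigate'. Wh-movement fronts it, leaving a gap right after 'investigate':
The memo did not say what the committee may want to investigate ___ on Monday.
'investigate' is word 12.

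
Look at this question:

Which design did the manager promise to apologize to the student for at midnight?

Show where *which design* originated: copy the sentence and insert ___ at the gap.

Before movement: The manager did promise to apologize to the student for which design at midnight.
'which design' functions as the object of the preposition 'for'. The gap is right after 'for'.

Which design did the manager promise to apologize to the student for ___ at midnight?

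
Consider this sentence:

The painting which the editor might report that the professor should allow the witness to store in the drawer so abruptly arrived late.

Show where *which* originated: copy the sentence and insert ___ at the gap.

The painting which the editor might report that the professor should allow the witness to store ___ in the drawer so abruptly arrived late.

The filler 'which' is interpreted as the direct object of 'store'. The gap is right after 'store'.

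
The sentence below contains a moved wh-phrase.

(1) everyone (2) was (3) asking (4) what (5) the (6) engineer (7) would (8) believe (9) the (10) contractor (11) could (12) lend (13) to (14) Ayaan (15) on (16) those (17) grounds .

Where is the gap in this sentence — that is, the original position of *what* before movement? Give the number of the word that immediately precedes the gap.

In situ: The engineer would believe the contractor could lend what to Ayaan on those grounds.
'what' is the direct object of 'lend'. Wh-movement fronts it, leaving a gap right after 'lend':
Everyone was asking what the engineer would believe the contractor could lend ___ to Ayaan on those grounds.
'lend' is word 12.

12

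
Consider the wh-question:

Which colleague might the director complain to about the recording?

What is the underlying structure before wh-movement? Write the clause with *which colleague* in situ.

The director might complain to which colleague about the recording.

The filler 'which colleague' is interpreted as the object of the preposition 'to'. Wh-movement fronts it, leaving a gap right after 'to':
Which colleague might the director complain to ___ about the recording?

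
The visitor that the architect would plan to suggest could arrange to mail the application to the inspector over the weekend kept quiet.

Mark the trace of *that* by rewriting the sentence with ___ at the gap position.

The visitor that the architect would plan to suggest ___ could arrange to mail the application to the inspector over the weekend kept quiet.

'that' is the subject of the clause embedded under 'suggest'. The gap is right after 'suggest'.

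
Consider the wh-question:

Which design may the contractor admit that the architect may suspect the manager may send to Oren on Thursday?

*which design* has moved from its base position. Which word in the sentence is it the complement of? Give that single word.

send

In situ: The contractor may admit that the architect may suspect the manager may send which design to Oren on Thursday.
'which design' is the direct object of 'send'. It moves to the left edge, and the trace sits right after 'send':
Which design may the contractor admit that the architect may suspect the manager may send ___ to Oren on Thursday?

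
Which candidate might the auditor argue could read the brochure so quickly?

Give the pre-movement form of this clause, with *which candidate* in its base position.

The filler 'which candidate' is interpreted as the subject of the clause embedded under 'argue'. It moves to the left edge, and the trace sits right after 'argue':
Which candidate might the auditor argue ___ could read the brochure so quickly?

The auditor might argue which candidate could read the brochure so quickly.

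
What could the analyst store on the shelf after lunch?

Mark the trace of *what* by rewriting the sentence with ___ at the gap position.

Underlying clause: The analyst could store what on the shelf after lunch.
'what' functions as the direct object of 'store'. The gap is right after 'store'.

What could the analyst store ___ on the shelf after lunch?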